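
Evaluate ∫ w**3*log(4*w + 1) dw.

w**4*log(4*w + 1)/4 - w**4/16 + w**3/48 - w**2/128 + w/256 - log(4*w + 1)/1024 + C

Use integration by parts with u = log(4*w + 1), dv = w**3 dw.
Then du = 4/(4*w + 1) dw and v = w**4/4.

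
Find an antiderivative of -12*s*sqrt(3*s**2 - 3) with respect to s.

-4*(3*s**2 - 3)**(3/2)/3 + C

Let u = 3*s**2 - 3, so du = (6*s) ds.
Rewriting, the integral becomes -2·∫ √u du = -2·(2/3)u^(3/2).
Substituting back, u = 3*s**2 - 3.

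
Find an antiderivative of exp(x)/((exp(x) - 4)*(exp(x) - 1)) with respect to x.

log(exp(x) - 4)/3 - log(exp(x) - 1)/3 + C

Let u = e^x, du = e^x dx.
The integral becomes ∫ du/((u-1)(u-4)); decompose into partial fractions.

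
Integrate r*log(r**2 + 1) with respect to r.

r**2*log(r**2 + 1)/2 - r**2/2 + log(r**2 + 1)/2 + C

Let u = r**2 + 1, so du = (2*r) dr.
The integral becomes (1/2)·∫ log(u) du; integrate by parts with u′=log(u), dv′=du.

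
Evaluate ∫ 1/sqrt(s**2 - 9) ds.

Substitute s = 3·sec(θ), so ds = 3·sec(θ)*tan(θ) dθ and the radical becomes sqrt(s**2 - 9) = 3·tan(θ) by the Pythagorean identity.
Integrate the resulting trig expression in θ, then back-substitute sec(θ) = s/3, tan(θ) = sqrt(s**2 - 9)/3 (absorbing any constant into C).

log(s + sqrt(s**2 - 9)) + C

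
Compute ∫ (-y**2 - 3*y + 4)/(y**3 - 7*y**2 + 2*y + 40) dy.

Factor the denominator: (y - 5)*(y - 4)*(y + 2).
Partial-fraction decomposition: 1/(7*(y + 2)) + 4/(y - 4) - 36/(7*(y - 5)).
Integrate each term: A/(y−a) contributes A·log|y−a|.

-36*log(y - 5)/7 + 4*log(y - 4) + log(y + 2)/7 + C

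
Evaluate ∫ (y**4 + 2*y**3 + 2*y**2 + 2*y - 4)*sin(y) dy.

-y**4*cos(y) + 4*y**3*sin(y) - 2*y**3*cos(y) + 6*y**2*sin(y) + 10*y**2*cos(y) - 20*y*sin(y) + 10*y*cos(y) - 10*sin(y) - 16*cos(y) + C

Use integration by parts with u = y**4 + 2*y**3 + 2*y**2 + 2*y - 4, dv = sin(y) dy, so v = -cos(y).
Apply parts 4 times (tabular method): alternate signs, differentiate u down to 0, integrate dv up.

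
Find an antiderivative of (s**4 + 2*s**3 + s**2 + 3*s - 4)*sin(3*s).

-s**4*cos(3*s)/3 + 4*s**3*sin(3*s)/9 - 2*s**3*cos(3*s)/3 + 2*s**2*sin(3*s)/3 + s**2*cos(3*s)/9 - 2*s*sin(3*s)/27 - 5*s*cos(3*s)/9 + 5*sin(3*s)/27 + 106*cos(3*s)/81 + C

Use integration by parts with u = s**4 + 2*s**3 + s**2 + 3*s - 4, dv = sin(3*s) ds, so v = -cos(3*s)/3.
Apply parts 4 times (tabular method): alternate signs, differentiate u down to 0, integrate dv up.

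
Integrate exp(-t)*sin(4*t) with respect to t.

Let I denote the integral. Integrate by parts with u = sin(4*t), dv = exp(-t) dt, so v = -exp(-t): I = -exp(-t)*sin(4*t) + 4·∫ exp(-t)*cos(4*t) dt.
Apply parts again with u = cos(4*t), dv = exp(-t) dt: ∫ exp(-t)*cos(4*t) dt = -exp(-t)*cos(4*t) − 4·I. Substituting back brings back I: I = -exp(-t)*sin(4*t) - 4*exp(-t)*cos(4*t) − 16·I.
Solving for I: (1 + 16)·I equals the remaining terms, so I = (1/17)·(-exp(-t)*sin(4*t) - 4*exp(-t)*cos(4*t)).

-exp(-t)*sin(4*t)/17 - 4*exp(-t)*cos(4*t)/17 + C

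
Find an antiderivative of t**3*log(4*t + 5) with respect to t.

t**4*log(4*t + 5)/4 - t**4/16 + 5*t**3/48 - 25*t**2/128 + 125*t/256 - 625*log(4*t + 5)/1024 + C

Use integration by parts with u = log(4*t + 5), dv = t**3 dt.
Then du = 4/(4*t + 5) dt and v = t**4/4.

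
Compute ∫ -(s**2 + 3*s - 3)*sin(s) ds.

Use integration by parts with u = s**2 + 3*s - 3, dv = -sin(s) ds, so v = cos(s).
Apply parts 2 times (tabular method): alternate signs, differentiate u down to 0, integrate dv up.

s**2*cos(s) - 2*s*sin(s) + 3*s*cos(s) - 3*sin(s) - 5*cos(s) + C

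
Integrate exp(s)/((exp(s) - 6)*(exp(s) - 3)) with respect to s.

Let u = e^s, du = e^s ds.
The integral becomes ∫ du/((u-6)(u-3)); decompose into partial fractions.

log(exp(s) - 6)/3 - log(exp(s) - 3)/3 + C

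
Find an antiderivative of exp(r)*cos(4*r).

Let I denote the integral. Integrate by parts with u = cos(4*r), dv = exp(r) dr, so v = exp(r): I = exp(r)*cos(4*r) + 4·∫ exp(r)*sin(4*r) dr.
Apply parts again with u = sin(4*r), dv = exp(r) dr: ∫ exp(r)*sin(4*r) dr = exp(r)*sin(4*r) − 4·I. Substituting back brings back I: I = 4*exp(r)*sin(4*r) + exp(r)*cos(4*r) − 16·I.
Solving for I: (1 + 16)·I equals the remaining terms, so I = (1/17)·(4*exp(r)*sin(4*r) + exp(r)*cos(4*r)).

4*exp(r)*sin(4*r)/17 + exp(r)*cos(4*r)/17 + C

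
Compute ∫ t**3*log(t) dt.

Use integration by parts with u = log(t), dv = t**3 dt.
Then du = 1/t dt and v = t**4/4.

t**4*log(t)/4 - t**4/16 + C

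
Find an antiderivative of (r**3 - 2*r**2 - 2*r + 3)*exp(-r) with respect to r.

(-r**3 - r**2 - 3)*exp(-r) + C

Use integration by parts with u = r**3 - 2*r**2 - 2*r + 3, dv = exp(-r) dr, so v = -exp(-r).
Apply parts 3 times (tabular method): alternate signs, differentiate u down to 0, integrate dv up.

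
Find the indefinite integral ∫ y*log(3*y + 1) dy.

y**2*log(3*y + 1)/2 - y**2/4 + y/6 - log(3*y + 1)/18 + C

Use integration by parts with u = log(3*y + 1), dv = y dy.
Then du = 3/(3*y + 1) dy and v = y**2/2.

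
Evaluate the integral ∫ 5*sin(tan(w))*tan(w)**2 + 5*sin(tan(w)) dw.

Let u = tan(w), so du = (tan(w)**2 + 1) dw.
Rewriting, the integral becomes 5·∫ sin(u) du = 5·-cos(u).
Substituting back, u = tan(w).

-5*cos(tan(w)) + C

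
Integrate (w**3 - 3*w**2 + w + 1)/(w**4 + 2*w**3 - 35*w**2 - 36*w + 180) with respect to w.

Factor the denominator: (w - 5)*(w - 2)*(w + 3)*(w + 6).
Partial-fraction decomposition: 329/(264*(w + 6)) - 7/(15*(w + 3)) + 1/(120*(w - 2)) + 7/(33*(w - 5)).
Integrate each term: A/(w−a) contributes A·log|w−a|.

7*log(w - 5)/33 + log(w - 2)/120 - 7*log(w + 3)/15 + 329*log(w + 6)/264 + C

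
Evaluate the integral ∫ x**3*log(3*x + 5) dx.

Use integration by parts with u = log(3*x + 5), dv = x**3 dx.
Then du = 3/(3*x + 5) dx and v = x**4/4.

x**4*log(3*x + 5)/4 - x**4/16 + 5*x**3/36 - 25*x**2/72 + 125*x/108 - 625*log(3*x + 5)/324 + C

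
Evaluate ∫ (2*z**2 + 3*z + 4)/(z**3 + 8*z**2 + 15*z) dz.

4*log(z)/15 - 13*log(z + 3)/6 + 39*log(z + 5)/10 + C

Factor the denominator: z*(z + 3)*(z + 5).
Partial-fraction decomposition: 39/(10*(z + 5)) - 13/(6*(z + 3)) + 4/(15*z).
Integrate each term: A/(z−a) contributes A·log|z−a|.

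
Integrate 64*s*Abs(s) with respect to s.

64*s**2*Abs(s)/3 + C

Let u = 4*s**2, so du = (8*s) ds.
Rewriting, the integral becomes 4·∫ √u du = 4·(2/3)u^(3/2).
Substituting back, u = 4*s**2.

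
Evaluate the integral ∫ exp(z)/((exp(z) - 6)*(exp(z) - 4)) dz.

log(exp(z) - 6)/2 - log(exp(z) - 4)/2 + C

Let u = e^z, du = e^z dz.
The integral becomes ∫ du/((u-6)(u-4)); decompose into partial fractions.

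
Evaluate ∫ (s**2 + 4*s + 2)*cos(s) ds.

s**2*sin(s) + 4*s*sin(s) + 2*s*cos(s) + 4*cos(s) + C

Use integration by parts with u = s**2 + 4*s + 2, dv = cos(s) ds, so v = sin(s).
Apply parts 2 times (tabular method): alternate signs, differentiate u down to 0, integrate dv up.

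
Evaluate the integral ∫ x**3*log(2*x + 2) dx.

Use integration by parts with u = log(2*x + 2), dv = x**3 dx.
Then du = 2/(2*x + 2) dx and v = x**4/4.

x**4*log(2*x + 2)/4 - x**4/16 + x**3/12 - x**2/8 + x/4 - log(x + 1)/4 + C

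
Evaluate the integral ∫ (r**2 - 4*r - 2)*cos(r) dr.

r**2*sin(r) - 4*r*sin(r) + 2*r*cos(r) - 4*sin(r) - 4*cos(r) + C

Use integration by parts with u = r**2 - 4*r - 2, dv = cos(r) dr, so v = sin(r).
Apply parts 2 times (tabular method): alternate signs, differentiate u down to 0, integrate dv up.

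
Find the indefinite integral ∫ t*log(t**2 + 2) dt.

t**2*log(t**2 + 2)/2 - t**2/2 + log(t**2 + 2) + C

Let u = t**2 + 2, so du = (2*t) dt.
The integral becomes (1/2)·∫ log(u) du; integrate by parts with u′=log(u), dv′=du.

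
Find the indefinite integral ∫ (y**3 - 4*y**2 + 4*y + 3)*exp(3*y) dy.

(9*y**3 - 45*y**2 + 66*y + 5)*exp(3*y)/27 + C

Use integration by parts with u = y**3 - 4*y**2 + 4*y + 3, dv = exp(3*y) dy, so v = exp(3*y)/3.
Apply parts 3 times (tabular method): alternate signs, differentiate u down to 0, integrate dv up.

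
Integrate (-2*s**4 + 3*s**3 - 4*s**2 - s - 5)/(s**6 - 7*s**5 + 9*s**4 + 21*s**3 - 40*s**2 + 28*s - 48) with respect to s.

Factor the denominator: (s - 4)*(s - 3)*(s - 2)*(s + 2)*(s**2 + 1).
Partial-fraction decomposition: (13*s + 1)/(170*(s**2 + 1)) + 1/(8*(s + 2)) - 31/(40*(s - 2)) + 5/(2*(s - 3)) - 131/(68*(s - 4)).
Integrate each term; A/(s−a) gives A·log|s−a|; the (Bs+D)/(s²+p²) term gives a log and an atan.

-131*log(s - 4)/68 + 5*log(s - 3)/2 - 31*log(s - 2)/40 + log(s + 2)/8 + 13*log(s**2 + 1)/340 + atan(s)/170 + C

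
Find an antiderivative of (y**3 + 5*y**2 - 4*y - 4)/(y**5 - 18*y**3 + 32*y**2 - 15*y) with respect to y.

Factor the denominator: y*(y - 3)*(y - 1)**2*(y + 5).
Partial-fraction decomposition: 1/(90*(y + 5)) - 31/(36*(y - 1)) + 1/(6*(y - 1)**2) + 7/(12*(y - 3)) + 4/(15*y).
Integrate each term; A/(y−a) gives A·log|y−a|; A/(y−a)² gives −A/(y−a).

4*log(y)/15 + 7*log(y - 3)/12 - 31*log(y - 1)/36 + log(y + 5)/90 - 1/(6*y - 6) + C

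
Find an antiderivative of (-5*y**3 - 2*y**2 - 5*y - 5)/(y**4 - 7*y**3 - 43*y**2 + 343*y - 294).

Factor the denominator: (y - 7)*(y - 6)*(y - 1)*(y + 7).
Partial-fraction decomposition: -1647/(1456*(y + 7)) - 17/(240*(y - 1)) + 1187/(65*(y - 6)) - 1853/(84*(y - 7)).
Integrate each term: A/(y−a) contributes A·log|y−a|.

-1853*log(y - 7)/84 + 1187*log(y - 6)/65 - 17*log(y - 1)/240 - 1647*log(y + 7)/1456 + C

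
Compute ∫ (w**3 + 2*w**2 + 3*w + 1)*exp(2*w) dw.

(4*w**3 + 2*w**2 + 10*w - 1)*exp(2*w)/8 + C

Use integration by parts with u = w**3 + 2*w**2 + 3*w + 1, dv = exp(2*w) dw, so v = exp(2*w)/2.
Apply parts 3 times (tabular method): alternate signs, differentiate u down to 0, integrate dv up.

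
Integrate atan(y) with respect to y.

y*atan(y) - log(y**2 + 1)/2 + C

Use integration by parts with u = arctan(y), dv = dy.
Then du = 1/(y**2 + 1) dy.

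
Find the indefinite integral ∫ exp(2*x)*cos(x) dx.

Let I denote the integral. Integrate by parts with u = cos(x), dv = exp(2*x) dx, so v = exp(2*x)/2: I = exp(2*x)*cos(x)/2 + (1/2)·∫ exp(2*x)*sin(x) dx.
Apply parts again with u = sin(x), dv = exp(2*x) dx: ∫ exp(2*x)*sin(x) dx = exp(2*x)*sin(x)/2 − (1/2)·I. Substituting back brings back I: I = exp(2*x)*sin(x)/4 + exp(2*x)*cos(x)/2 − (1/4)·I.
Solving for I: (1 + 1/4)·I equals the remaining terms, so I = (4/5)·(exp(2*x)*sin(x)/4 + exp(2*x)*cos(x)/2).

exp(2*x)*sin(x)/5 + 2*exp(2*x)*cos(x)/5 + C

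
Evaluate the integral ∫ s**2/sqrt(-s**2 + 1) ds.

Substitute s = sin(θ), so ds = cos(θ) dθ and the radical becomes sqrt(-s**2 + 1) = cos(θ) by the Pythagorean identity.
Integrate the resulting trig expression in θ, then back-substitute θ = asin(s), sin(θ) = s, cos(θ) = sqrt(-s**2 + 1) (absorbing any constant into C).

-s*sqrt(-s**2 + 1)/2 + asin(s)/2 + C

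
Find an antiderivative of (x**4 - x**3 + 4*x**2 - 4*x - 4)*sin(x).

Use integration by parts with u = x**4 - x**3 + 4*x**2 - 4*x - 4, dv = sin(x) dx, so v = -cos(x).
Apply parts 4 times (tabular method): alternate signs, differentiate u down to 0, integrate dv up.

-x**4*cos(x) + 4*x**3*sin(x) + x**3*cos(x) - 3*x**2*sin(x) + 8*x**2*cos(x) - 16*x*sin(x) - 2*x*cos(x) + 2*sin(x) - 12*cos(x) + C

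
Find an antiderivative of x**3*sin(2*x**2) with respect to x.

-x**2*cos(2*x**2)/4 + sin(2*x**2)/8 + C

Let u = x², du = 2x dx; rewrite as (1/2)∫ u^1·sin(2u) du.
Now integrate by parts 1 time.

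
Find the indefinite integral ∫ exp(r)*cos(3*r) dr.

Let I denote the integral. Integrate by parts with u = cos(3*r), dv = exp(r) dr, so v = exp(r): I = exp(r)*cos(3*r) + 3·∫ exp(r)*sin(3*r) dr.
Apply parts again with u = sin(3*r), dv = exp(r) dr: ∫ exp(r)*sin(3*r) dr = exp(r)*sin(3*r) − 3·I. Substituting back brings back I: I = 3*exp(r)*sin(3*r) + exp(r)*cos(3*r) − 9·I.
Solving for I: (1 + 9)·I equals the remaining terms, so I = (1/10)·(3*exp(r)*sin(3*r) + exp(r)*cos(3*r)).

3*exp(r)*sin(3*r)/10 + exp(r)*cos(3*r)/10 + C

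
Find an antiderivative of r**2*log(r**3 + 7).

r**3*log(r**3 + 7)/3 - r**3/3 + 7*log(r**3 + 7)/3 + C

Let u = r**3 + 7, so du = (3*r**2) dr.
The integral becomes (1/3)·∫ log(u) du; integrate by parts with u′=log(u), dv′=du.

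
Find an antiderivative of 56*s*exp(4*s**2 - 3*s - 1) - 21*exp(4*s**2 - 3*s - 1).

Let u = 4*s**2 - 3*s - 1, so du = (8*s - 3) ds.
Rewriting, the integral becomes 7·∫ e^u du = 7·e^u.
Substituting back, u = 4*s**2 - 3*s - 1.

7*exp(4*s**2 - 3*s - 1) + C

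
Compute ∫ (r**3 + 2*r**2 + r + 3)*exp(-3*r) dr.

(-r**3 - 3*r**2 - 3*r - 4)*exp(-3*r)/3 + C

Use integration by parts with u = r**3 + 2*r**2 + r + 3, dv = exp(-3*r) dr, so v = -exp(-3*r)/3.
Apply parts 3 times (tabular method): alternate signs, differentiate u down to 0, integrate dv up.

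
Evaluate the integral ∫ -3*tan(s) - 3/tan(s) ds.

-3*log(tan(s)) + C

Let u = tan(s), so du = (tan(s)**2 + 1) ds.
Rewriting, the integral becomes -3·∫ 1/u du = -3·log(u).
Substituting back, u = tan(s).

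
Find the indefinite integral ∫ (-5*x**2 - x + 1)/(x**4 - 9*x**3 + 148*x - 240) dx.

-37*log(x - 6)/8 + 43*log(x - 5)/9 - 7*log(x - 2)/24 + 5*log(x + 4)/36 + C

Factor the denominator: (x - 6)*(x - 5)*(x - 2)*(x + 4).
Partial-fraction decomposition: 5/(36*(x + 4)) - 7/(24*(x - 2)) + 43/(9*(x - 5)) - 37/(8*(x - 6)).
Integrate each term: A/(x−a) contributes A·log|x−a|.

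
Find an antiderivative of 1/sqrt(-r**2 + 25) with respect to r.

Substitute r = 5·sin(θ), so dr = 5·cos(θ) dθ and the radical becomes sqrt(-r**2 + 25) = 5·cos(θ) by the Pythagorean identity.
Integrate the resulting trig expression in θ, then back-substitute θ = asin(r/5), sin(θ) = r/5, cos(θ) = sqrt(-r**2 + 25)/5 (absorbing any constant into C).

asin(r/5) + C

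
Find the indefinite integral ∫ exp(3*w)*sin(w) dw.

3*exp(3*w)*sin(w)/10 - exp(3*w)*cos(w)/10 + C

Let I denote the integral. Integrate by parts with u = sin(w), dv = exp(3*w) dw, so v = exp(3*w)/3: I = exp(3*w)*sin(w)/3 − (1/3)·∫ exp(3*w)*cos(w) dw.
Apply parts again with u = cos(w), dv = exp(3*w) dw: ∫ exp(3*w)*cos(w) dw = exp(3*w)*cos(w)/3 + (1/3)·I. Substituting back brings back I: I = exp(3*w)*sin(w)/3 - exp(3*w)*cos(w)/9 − (1/9)·I.
Solving for I: (1 + 1/9)·I equals the remaining terms, so I = (9/10)·(exp(3*w)*sin(w)/3 - exp(3*w)*cos(w)/9).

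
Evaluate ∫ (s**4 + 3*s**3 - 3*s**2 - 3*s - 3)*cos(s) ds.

s**4*sin(s) + 3*s**3*sin(s) + 4*s**3*cos(s) - 15*s**2*sin(s) + 9*s**2*cos(s) - 21*s*sin(s) - 30*s*cos(s) + 27*sin(s) - 21*cos(s) + C

Use integration by parts with u = s**4 + 3*s**3 - 3*s**2 - 3*s - 3, dv = cos(s) ds, so v = sin(s).
Apply parts 4 times (tabular method): alternate signs, differentiate u down to 0, integrate dv up.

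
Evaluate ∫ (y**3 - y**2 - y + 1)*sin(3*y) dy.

Use integration by parts with u = y**3 - y**2 - y + 1, dv = sin(3*y) dy, so v = -cos(3*y)/3.
Apply parts 3 times (tabular method): alternate signs, differentiate u down to 0, integrate dv up.

-y**3*cos(3*y)/3 + y**2*sin(3*y)/3 + y**2*cos(3*y)/3 - 2*y*sin(3*y)/9 + 5*y*cos(3*y)/9 - 5*sin(3*y)/27 - 11*cos(3*y)/27 + C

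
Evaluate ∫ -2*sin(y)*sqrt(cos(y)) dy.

4*cos(y)**(3/2)/3 + C

Let u = cos(y), so du = (-sin(y)) dy.
Rewriting, the integral becomes 2·∫ √u du = 2·(2/3)u^(3/2).
Substituting back, u = cos(y).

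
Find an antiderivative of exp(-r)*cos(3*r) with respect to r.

3*exp(-r)*sin(3*r)/10 - exp(-r)*cos(3*r)/10 + C

Let I denote the integral. Integrate by parts with u = cos(3*r), dv = exp(-r) dr, so v = -exp(-r): I = -exp(-r)*cos(3*r) − 3·∫ exp(-r)*sin(3*r) dr.
Apply parts again with u = sin(3*r), dv = exp(-r) dr: ∫ exp(-r)*sin(3*r) dr = -exp(-r)*sin(3*r) + 3·I. Substituting back brings back I: I = 3*exp(-r)*sin(3*r) - exp(-r)*cos(3*r) − 9·I.
Solving for I: (1 + 9)·I equals the remaining terms, so I = (1/10)·(3*exp(-r)*sin(3*r) - exp(-r)*cos(3*r)).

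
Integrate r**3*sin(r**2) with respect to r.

Let u = r², du = 2r dr; rewrite as (1/2)∫ u^1·sin(1u) du.
Now integrate by parts 1 time.

-r**2*cos(r**2)/2 + sin(r**2)/2 + C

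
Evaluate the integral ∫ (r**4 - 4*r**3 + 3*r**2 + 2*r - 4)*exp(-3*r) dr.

(-27*r**4 + 72*r**3 - 9*r**2 - 60*r + 88)*exp(-3*r)/81 + C

Use integration by parts with u = r**4 - 4*r**3 + 3*r**2 + 2*r - 4, dv = exp(-3*r) dr, so v = -exp(-3*r)/3.
Apply parts 4 times (tabular method): alternate signs, differentiate u down to 0, integrate dv up.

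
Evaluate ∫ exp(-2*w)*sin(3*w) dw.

-2*exp(-2*w)*sin(3*w)/13 - 3*exp(-2*w)*cos(3*w)/13 + C

Let I denote the integral. Integrate by parts with u = sin(3*w), dv = exp(-2*w) dw, so v = -exp(-2*w)/2: I = -exp(-2*w)*sin(3*w)/2 + (3/2)·∫ exp(-2*w)*cos(3*w) dw.
Apply parts again with u = cos(3*w), dv = exp(-2*w) dw: ∫ exp(-2*w)*cos(3*w) dw = -exp(-2*w)*cos(3*w)/2 − (3/2)·I. Substituting back brings back I: I = -exp(-2*w)*sin(3*w)/2 - 3*exp(-2*w)*cos(3*w)/4 − (9/4)·I.
Solving for I: (1 + 9/4)·I equals the remaining terms, so I = (4/13)·(-exp(-2*w)*sin(3*w)/2 - 3*exp(-2*w)*cos(3*w)/4).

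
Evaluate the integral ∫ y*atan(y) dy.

y**2*atan(y)/2 - y/2 + atan(y)/2 + C

Use integration by parts with u = arctan(y), dv = y dy.
Then du = 1/(y**2 + 1) dy.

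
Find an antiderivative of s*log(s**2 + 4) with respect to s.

Let u = s**2 + 4, so du = (2*s) ds.
The integral becomes (1/2)·∫ log(u) du; integrate by parts with u′=log(u), dv′=du.

s**2*log(s**2 + 4)/2 - s**2/2 + 2*log(s**2 + 4) + C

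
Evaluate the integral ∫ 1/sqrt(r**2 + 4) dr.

Substitute r = 2·tan(θ), so dr = 2·sec(θ)^2 dθ and the radical becomes sqrt(r**2 + 4) = 2·sec(θ) by the Pythagorean identity.
Integrate the resulting trig expression in θ, then back-substitute tan(θ) = r/2, sec(θ) = sqrt(r**2 + 4)/2 (absorbing any constant into C).

log(r + sqrt(r**2 + 4)) + C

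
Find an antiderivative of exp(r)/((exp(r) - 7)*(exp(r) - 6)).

log(exp(r) - 7) - log(exp(r) - 6) + C

Let u = e^r, du = e^r dr.
The integral becomes ∫ du/((u-6)(u-7)); decompose into partial fractions.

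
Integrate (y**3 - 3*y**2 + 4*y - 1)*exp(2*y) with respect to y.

Use integration by parts with u = y**3 - 3*y**2 + 4*y - 1, dv = exp(2*y) dy, so v = exp(2*y)/2.
Apply parts 3 times (tabular method): alternate signs, differentiate u down to 0, integrate dv up.

(4*y**3 - 18*y**2 + 34*y - 21)*exp(2*y)/8 + C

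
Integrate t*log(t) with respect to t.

t**2*log(t)/2 - t**2/4 + C

Use integration by parts with u = log(t), dv = t dt.
Then du = 1/t dt and v = t**2/2.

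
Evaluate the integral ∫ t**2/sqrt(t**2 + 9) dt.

t*sqrt(t**2 + 9)/2 - 9*log(t + sqrt(t**2 + 9))/2 + C

Substitute t = 3·tan(θ), so dt = 3·sec(θ)^2 dθ and the radical becomes sqrt(t**2 + 9) = 3·sec(θ) by the Pythagorean identity.
Integrate the resulting trig expression in θ, then back-substitute tan(θ) = t/3, sec(θ) = sqrt(t**2 + 9)/3 (absorbing any constant into C).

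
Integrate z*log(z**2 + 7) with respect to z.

Let u = z**2 + 7, so du = (2*z) dz.
The integral becomes (1/2)·∫ log(u) du; integrate by parts with u′=log(u), dv′=du.

z**2*log(z**2 + 7)/2 - z**2/2 + 7*log(z**2 + 7)/2 + C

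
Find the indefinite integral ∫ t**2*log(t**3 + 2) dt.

Let u = t**3 + 2, so du = (3*t**2) dt.
The integral becomes (1/3)·∫ log(u) du; integrate by parts with u′=log(u), dv′=du.

t**3*log(t**3 + 2)/3 - t**3/3 + 2*log(t**3 + 2)/3 + C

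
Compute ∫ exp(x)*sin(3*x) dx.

Let I denote the integral. Integrate by parts with u = sin(3*x), dv = exp(x) dx, so v = exp(x): I = exp(x)*sin(3*x) − 3·∫ exp(x)*cos(3*x) dx.
Apply parts again with u = cos(3*x), dv = exp(x) dx: ∫ exp(x)*cos(3*x) dx = exp(x)*cos(3*x) + 3·I. Substituting back brings back I: I = exp(x)*sin(3*x) - 3*exp(x)*cos(3*x) − 9·I.
Solving for I: (1 + 9)·I equals the remaining terms, so I = (1/10)·(exp(x)*sin(3*x) - 3*exp(x)*cos(3*x)).

exp(x)*sin(3*x)/10 - 3*exp(x)*cos(3*x)/10 + C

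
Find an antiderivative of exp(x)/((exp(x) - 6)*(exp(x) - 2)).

log(exp(x) - 6)/4 - log(exp(x) - 2)/4 + C

Let u = e^x, du = e^x dx.
The integral becomes ∫ du/((u-6)(u-2)); decompose into partial fractions.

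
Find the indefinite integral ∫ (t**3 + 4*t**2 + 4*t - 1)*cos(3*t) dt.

t**3*sin(3*t)/3 + 4*t**2*sin(3*t)/3 + t**2*cos(3*t)/3 + 10*t*sin(3*t)/9 + 8*t*cos(3*t)/9 - 17*sin(3*t)/27 + 10*cos(3*t)/27 + C

Use integration by parts with u = t**3 + 4*t**2 + 4*t - 1, dv = cos(3*t) dt, so v = sin(3*t)/3.
Apply parts 3 times (tabular method): alternate signs, differentiate u down to 0, integrate dv up.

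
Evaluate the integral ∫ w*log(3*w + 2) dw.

Use integration by parts with u = log(3*w + 2), dv = w dw.
Then du = 3/(3*w + 2) dw and v = w**2/2.

w**2*log(3*w + 2)/2 - w**2/4 + w/3 - 2*log(3*w + 2)/9 + C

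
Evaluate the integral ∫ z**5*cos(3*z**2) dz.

z**4*sin(3*z**2)/6 + z**2*cos(3*z**2)/9 - sin(3*z**2)/27 + C

Let u = z², du = 2z dz; rewrite as (1/2)∫ u^2·cos(3u) du.
Now integrate by parts 2 times.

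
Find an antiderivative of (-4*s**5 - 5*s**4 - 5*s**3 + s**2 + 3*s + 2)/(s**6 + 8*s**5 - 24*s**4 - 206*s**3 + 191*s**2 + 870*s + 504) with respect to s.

Factor the denominator: (s - 4)*(s - 3)*(s + 1)**2*(s + 6)*(s + 7).
Partial-fraction decomposition: -7121/(495*(s + 7)) + 12862/(1125*(s + 6)) - 41/(1800*(s + 1)) + 1/(150*(s + 1)**2) + 373/(360*(s - 3)) - 2833/(1375*(s - 4)).
Integrate each term; A/(s−a) gives A·log|s−a|; A/(s−a)² gives −A/(s−a).

-2833*log(s - 4)/1375 + 373*log(s - 3)/360 - 41*log(s + 1)/1800 + 12862*log(s + 6)/1125 - 7121*log(s + 7)/495 - 1/(150*s + 150) + C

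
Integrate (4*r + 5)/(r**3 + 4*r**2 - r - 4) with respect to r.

Factor the denominator: (r - 1)*(r + 1)*(r + 4).
Partial-fraction decomposition: -11/(15*(r + 4)) - 1/(6*(r + 1)) + 9/(10*(r - 1)).
Integrate each term: A/(r−a) contributes A·log|r−a|.

9*log(r - 1)/10 - log(r + 1)/6 - 11*log(r + 4)/15 + C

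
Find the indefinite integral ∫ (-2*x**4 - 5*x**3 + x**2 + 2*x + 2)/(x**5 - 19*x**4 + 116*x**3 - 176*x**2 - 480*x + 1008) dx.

-6452*log(x - 7)/45 + 18071*log(x - 6)/128 + 31*log(x - 2)/160 + 5*log(x + 2)/1152 - 1811/(16*x - 96) + C

Factor the denominator: (x - 7)*(x - 6)**2*(x - 2)*(x + 2).
Partial-fraction decomposition: 5/(1152*(x + 2)) + 31/(160*(x - 2)) + 18071/(128*(x - 6)) + 1811/(16*(x - 6)**2) - 6452/(45*(x - 7)).
Integrate each term; A/(x−a) gives A·log|x−a|; A/(x−a)² gives −A/(x−a).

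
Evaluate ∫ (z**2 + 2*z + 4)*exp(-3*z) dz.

(-9*z**2 - 24*z - 44)*exp(-3*z)/27 + C

Use integration by parts with u = z**2 + 2*z + 4, dv = exp(-3*z) dz, so v = -exp(-3*z)/3.
Apply parts 2 times (tabular method): alternate signs, differentiate u down to 0, integrate dv up.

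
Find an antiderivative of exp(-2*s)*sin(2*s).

Let I denote the integral. Integrate by parts with u = sin(2*s), dv = exp(-2*s) ds, so v = -exp(-2*s)/2: I = -exp(-2*s)*sin(2*s)/2 + ∫ exp(-2*s)*cos(2*s) ds.
Apply parts again with u = cos(2*s), dv = exp(-2*s) ds: ∫ exp(-2*s)*cos(2*s) ds = -exp(-2*s)*cos(2*s)/2 − I. Substituting back brings back I: I = -exp(-2*s)*sin(2*s)/2 - exp(-2*s)*cos(2*s)/2 − I.
Solving for I: (1 + 1)·I equals the remaining terms, so I = (1/2)·(-exp(-2*s)*sin(2*s)/2 - exp(-2*s)*cos(2*s)/2).

-exp(-2*s)*sin(2*s)/4 - exp(-2*s)*cos(2*s)/4 + C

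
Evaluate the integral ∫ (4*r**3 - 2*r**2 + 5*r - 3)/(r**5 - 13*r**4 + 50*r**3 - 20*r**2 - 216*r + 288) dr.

273*log(r - 6)/64 - 241*log(r - 4)/24 + 34*log(r - 3)/5 - 31*log(r - 2)/32 - 53*log(r + 2)/960 + C

Factor the denominator: (r - 6)*(r - 4)*(r - 3)*(r - 2)*(r + 2).
Partial-fraction decomposition: -53/(960*(r + 2)) - 31/(32*(r - 2)) + 34/(5*(r - 3)) - 241/(24*(r - 4)) + 273/(64*(r - 6)).
Integrate each term: A/(r−a) contributes A·log|r−a|.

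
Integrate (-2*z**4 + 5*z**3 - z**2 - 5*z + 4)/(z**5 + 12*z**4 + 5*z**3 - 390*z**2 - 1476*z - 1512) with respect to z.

-787*log(z - 6)/5616 + 31*log(z + 2)/80 - 287*log(z + 3)/108 + 1837*log(z + 6)/72 - 6527*log(z + 7)/260 + C

Factor the denominator: (z - 6)*(z + 2)*(z + 3)*(z + 6)*(z + 7).
Partial-fraction decomposition: -6527/(260*(z + 7)) + 1837/(72*(z + 6)) - 287/(108*(z + 3)) + 31/(80*(z + 2)) - 787/(5616*(z - 6)).
Integrate each term: A/(z−a) contributes A·log|z−a|.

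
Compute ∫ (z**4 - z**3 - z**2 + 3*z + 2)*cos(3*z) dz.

Use integration by parts with u = z**4 - z**3 - z**2 + 3*z + 2, dv = cos(3*z) dz, so v = sin(3*z)/3.
Apply parts 4 times (tabular method): alternate signs, differentiate u down to 0, integrate dv up.

z**4*sin(3*z)/3 - z**3*sin(3*z)/3 + 4*z**3*cos(3*z)/9 - 7*z**2*sin(3*z)/9 - z**2*cos(3*z)/3 + 11*z*sin(3*z)/9 - 14*z*cos(3*z)/27 + 68*sin(3*z)/81 + 11*cos(3*z)/27 + C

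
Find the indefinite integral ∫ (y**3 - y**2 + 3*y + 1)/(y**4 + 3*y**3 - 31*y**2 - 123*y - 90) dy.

199*log(y - 6)/693 + log(y + 1)/14 - 11*log(y + 3)/9 + 41*log(y + 5)/22 + C

Factor the denominator: (y - 6)*(y + 1)*(y + 3)*(y + 5).
Partial-fraction decomposition: 41/(22*(y + 5)) - 11/(9*(y + 3)) + 1/(14*(y + 1)) + 199/(693*(y - 6)).
Integrate each term: A/(y−a) contributes A·log|y−a|.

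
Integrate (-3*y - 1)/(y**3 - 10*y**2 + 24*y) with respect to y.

Factor the denominator: y*(y - 6)*(y - 4).
Partial-fraction decomposition: 13/(8*(y - 4)) - 19/(12*(y - 6)) - 1/(24*y).
Integrate each term: A/(y−a) contributes A·log|y−a|.

-log(y)/24 - 19*log(y - 6)/12 + 13*log(y - 4)/8 + C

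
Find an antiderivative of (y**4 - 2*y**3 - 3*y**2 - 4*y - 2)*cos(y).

Use integration by parts with u = y**4 - 2*y**3 - 3*y**2 - 4*y - 2, dv = cos(y) dy, so v = sin(y).
Apply parts 4 times (tabular method): alternate signs, differentiate u down to 0, integrate dv up.

y**4*sin(y) - 2*y**3*sin(y) + 4*y**3*cos(y) - 15*y**2*sin(y) - 6*y**2*cos(y) + 8*y*sin(y) - 30*y*cos(y) + 28*sin(y) + 8*cos(y) + C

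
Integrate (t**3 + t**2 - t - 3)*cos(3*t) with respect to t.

t**3*sin(3*t)/3 + t**2*sin(3*t)/3 + t**2*cos(3*t)/3 - 5*t*sin(3*t)/9 + 2*t*cos(3*t)/9 - 29*sin(3*t)/27 - 5*cos(3*t)/27 + C

Use integration by parts with u = t**3 + t**2 - t - 3, dv = cos(3*t) dt, so v = sin(3*t)/3.
Apply parts 3 times (tabular method): alternate signs, differentiate u down to 0, integrate dv up.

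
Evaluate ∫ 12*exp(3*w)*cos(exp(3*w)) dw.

4*sin(exp(3*w)) + C

Let u = exp(3*w), so du = (3*exp(3*w)) dw.
Rewriting, the integral becomes 4·∫ cos(u) du = 4·sin(u).
Substituting back, u = exp(3*w).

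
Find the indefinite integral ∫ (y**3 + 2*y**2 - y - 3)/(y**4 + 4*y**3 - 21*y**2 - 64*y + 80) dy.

89*log(y - 4)/216 + log(y - 1)/90 - 31*log(y + 4)/40 + 73*log(y + 5)/54 + C

Factor the denominator: (y - 4)*(y - 1)*(y + 4)*(y + 5).
Partial-fraction decomposition: 73/(54*(y + 5)) - 31/(40*(y + 4)) + 1/(90*(y - 1)) + 89/(216*(y - 4)).
Integrate each term: A/(y−a) contributes A·log|y−a|.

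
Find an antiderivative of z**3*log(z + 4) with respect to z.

z**4*log(z + 4)/4 - z**4/16 + z**3/3 - 2*z**2 + 16*z - 64*log(z + 4) + C

Use integration by parts with u = log(z + 4), dv = z**3 dz.
Then du = 1/(z + 4) dz and v = z**4/4.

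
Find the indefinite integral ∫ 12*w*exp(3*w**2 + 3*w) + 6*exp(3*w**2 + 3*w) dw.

Let u = 3*w**2 + 3*w, so du = (6*w + 3) dw.
Rewriting, the integral becomes 2·∫ e^u du = 2·e^u.
Substituting back, u = 3*w**2 + 3*w.

2*exp(3*w**2 + 3*w) + C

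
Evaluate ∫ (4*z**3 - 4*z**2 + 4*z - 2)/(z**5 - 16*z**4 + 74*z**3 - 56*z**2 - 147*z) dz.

2*log(z)/147 - 2421*log(z - 7)/6272 + 41*log(z - 3)/96 - 7*log(z + 1)/128 - 601/(112*z - 784) + C

Factor the denominator: z*(z - 7)**2*(z - 3)*(z + 1).
Partial-fraction decomposition: -7/(128*(z + 1)) + 41/(96*(z - 3)) - 2421/(6272*(z - 7)) + 601/(112*(z - 7)**2) + 2/(147*z).
Integrate each term; A/(z−a) gives A·log|z−a|; A/(z−a)² gives −A/(z−a).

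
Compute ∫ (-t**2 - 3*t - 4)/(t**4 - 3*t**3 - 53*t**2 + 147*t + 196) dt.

Factor the denominator: (t - 7)*(t - 4)*(t + 1)*(t + 7).
Partial-fraction decomposition: 8/(231*(t + 7)) - 1/(120*(t + 1)) + 32/(165*(t - 4)) - 37/(168*(t - 7)).
Integrate each term: A/(t−a) contributes A·log|t−a|.

-37*log(t - 7)/168 + 32*log(t - 4)/165 - log(t + 1)/120 + 8*log(t + 7)/231 + C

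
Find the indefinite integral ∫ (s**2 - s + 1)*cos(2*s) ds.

Use integration by parts with u = s**2 - s + 1, dv = cos(2*s) ds, so v = sin(2*s)/2.
Apply parts 2 times (tabular method): alternate signs, differentiate u down to 0, integrate dv up.

s**2*sin(2*s)/2 - s*sin(2*s)/2 + s*cos(2*s)/2 + sin(2*s)/4 - cos(2*s)/4 + C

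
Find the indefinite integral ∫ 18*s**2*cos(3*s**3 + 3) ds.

2*sin(3*s**3 + 3) + C

Let u = 3*s**3 + 3, so du = (9*s**2) ds.
Rewriting, the integral becomes 2·∫ cos(u) du = 2·sin(u).
Substituting back, u = 3*s**3 + 3.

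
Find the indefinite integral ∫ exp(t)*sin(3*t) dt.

exp(t)*sin(3*t)/10 - 3*exp(t)*cos(3*t)/10 + C

Let I denote the integral. Integrate by parts with u = sin(3*t), dv = exp(t) dt, so v = exp(t): I = exp(t)*sin(3*t) − 3·∫ exp(t)*cos(3*t) dt.
Apply parts again with u = cos(3*t), dv = exp(t) dt: ∫ exp(t)*cos(3*t) dt = exp(t)*cos(3*t) + 3·I. Substituting back brings back I: I = exp(t)*sin(3*t) - 3*exp(t)*cos(3*t) − 9·I.
Solving for I: (1 + 9)·I equals the remaining terms, so I = (1/10)·(exp(t)*sin(3*t) - 3*exp(t)*cos(3*t)).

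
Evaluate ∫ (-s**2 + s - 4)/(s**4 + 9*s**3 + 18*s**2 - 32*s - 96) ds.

-log(s - 2)/30 + 16*log(s + 3)/5 - 19*log(s + 4)/6 + 4/(s + 4) + C

Factor the denominator: (s - 2)*(s + 3)*(s + 4)**2.
Partial-fraction decomposition: -19/(6*(s + 4)) - 4/(s + 4)**2 + 16/(5*(s + 3)) - 1/(30*(s - 2)).
Integrate each term; A/(s−a) gives A·log|s−a|; A/(s−a)² gives −A/(s−a).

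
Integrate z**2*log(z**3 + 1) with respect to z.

z**3*log(z**3 + 1)/3 - z**3/3 + log(z**3 + 1)/3 + C

Let u = z**3 + 1, so du = (3*z**2) dz.
The integral becomes (1/3)·∫ log(u) du; integrate by parts with u′=log(u), dv′=du.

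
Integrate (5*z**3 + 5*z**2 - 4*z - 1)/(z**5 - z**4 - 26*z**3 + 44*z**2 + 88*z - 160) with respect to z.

Factor the denominator: (z - 4)*(z - 2)**2*(z + 2)*(z + 5).
Partial-fraction decomposition: -481/(1323*(z + 5)) + 13/(288*(z + 2)) - 2281/(1568*(z - 2)) - 51/(56*(z - 2)**2) + 383/(216*(z - 4)).
Integrate each term; A/(z−a) gives A·log|z−a|; A/(z−a)² gives −A/(z−a).

383*log(z - 4)/216 - 2281*log(z - 2)/1568 + 13*log(z + 2)/288 - 481*log(z + 5)/1323 + 51/(56*z - 112) + C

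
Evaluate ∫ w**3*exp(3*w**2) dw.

Let u = w², du = 2w dw; rewrite as (1/2)∫ u^1·exp(3u) du.
Now integrate by parts 1 time.

(3*w**2 - 1)*exp(3*w**2)/18 + C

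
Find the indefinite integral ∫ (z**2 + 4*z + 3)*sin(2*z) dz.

-z**2*cos(2*z)/2 + z*sin(2*z)/2 - 2*z*cos(2*z) + sin(2*z) - 5*cos(2*z)/4 + C

Use integration by parts with u = z**2 + 4*z + 3, dv = sin(2*z) dz, so v = -cos(2*z)/2.
Apply parts 2 times (tabular method): alternate signs, differentiate u down to 0, integrate dv up.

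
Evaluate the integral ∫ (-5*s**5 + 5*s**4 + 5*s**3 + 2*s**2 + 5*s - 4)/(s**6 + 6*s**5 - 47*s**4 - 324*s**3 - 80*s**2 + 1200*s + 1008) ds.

Factor the denominator: (s - 7)*(s - 2)*(s + 1)*(s + 2)*(s + 6)**2.
Partial-fraction decomposition: -1899839/(540800*(s + 6)) + 22159/(1040*(s + 6)**2) - 97/(288*(s + 2)) - 1/(300*(s + 1)) + 13/(1920*(s - 2)) - 35093/(30420*(s - 7)).
Integrate each term; A/(s−a) gives A·log|s−a|; A/(s−a)² gives −A/(s−a).

-35093*log(s - 7)/30420 + 13*log(s - 2)/1920 - log(s + 1)/300 - 97*log(s + 2)/288 - 1899839*log(s + 6)/540800 - 22159/(1040*s + 6240) + C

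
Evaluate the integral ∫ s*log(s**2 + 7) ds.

s**2*log(s**2 + 7)/2 - s**2/2 + 7*log(s**2 + 7)/2 + C

Let u = s**2 + 7, so du = (2*s) ds.
The integral becomes (1/2)·∫ log(u) du; integrate by parts with u′=log(u), dv′=du.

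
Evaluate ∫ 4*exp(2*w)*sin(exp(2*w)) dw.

Let u = exp(2*w), so du = (2*exp(2*w)) dw.
Rewriting, the integral becomes 2·∫ sin(u) du = 2·-cos(u).
Substituting back, u = exp(2*w).

-2*cos(exp(2*w)) + C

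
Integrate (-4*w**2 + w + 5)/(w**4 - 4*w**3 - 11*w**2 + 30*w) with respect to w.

log(w)/6 - 3*log(w - 5)/4 + 3*log(w - 2)/10 + 17*log(w + 3)/60 + C

Factor the denominator: w*(w - 5)*(w - 2)*(w + 3).
Partial-fraction decomposition: 17/(60*(w + 3)) + 3/(10*(w - 2)) - 3/(4*(w - 5)) + 1/(6*w).
Integrate each term: A/(w−a) contributes A·log|w−a|.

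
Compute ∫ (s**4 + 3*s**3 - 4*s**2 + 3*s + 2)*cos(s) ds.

Use integration by parts with u = s**4 + 3*s**3 - 4*s**2 + 3*s + 2, dv = cos(s) ds, so v = sin(s).
Apply parts 4 times (tabular method): alternate signs, differentiate u down to 0, integrate dv up.

s**4*sin(s) + 3*s**3*sin(s) + 4*s**3*cos(s) - 16*s**2*sin(s) + 9*s**2*cos(s) - 15*s*sin(s) - 32*s*cos(s) + 34*sin(s) - 15*cos(s) + C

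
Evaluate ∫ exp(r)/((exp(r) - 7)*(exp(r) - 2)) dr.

Let u = e^r, du = e^r dr.
The integral becomes ∫ du/((u-7)(u-2)); decompose into partial fractions.

log(exp(r) - 7)/5 - log(exp(r) - 2)/5 + C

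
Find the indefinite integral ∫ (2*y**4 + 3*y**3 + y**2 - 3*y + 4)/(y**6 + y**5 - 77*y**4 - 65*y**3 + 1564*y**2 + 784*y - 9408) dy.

Factor the denominator: (y - 7)*(y - 4)*(y - 3)*(y + 4)**2*(y + 7).
Partial-fraction decomposition: -3847/(13860*(y + 7)) + 7771/(38808*(y + 4)) - 4/(21*(y + 4)**2) + 247/(1960*(y - 3)) - 89/(264*(y - 4)) + 533/(1848*(y - 7)).
Integrate each term; A/(y−a) gives A·log|y−a|; A/(y−a)² gives −A/(y−a).

533*log(y - 7)/1848 - 89*log(y - 4)/264 + 247*log(y - 3)/1960 + 7771*log(y + 4)/38808 - 3847*log(y + 7)/13860 + 4/(21*y + 84) + C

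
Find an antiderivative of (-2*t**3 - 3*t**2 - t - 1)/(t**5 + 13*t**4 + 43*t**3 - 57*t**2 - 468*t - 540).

-17*log(t - 3)/432 - log(t + 2)/12 + 29*log(t + 3)/36 - 179*log(t + 5)/48 + 329*log(t + 6)/108 + C

Factor the denominator: (t - 3)*(t + 2)*(t + 3)*(t + 5)*(t + 6).
Partial-fraction decomposition: 329/(108*(t + 6)) - 179/(48*(t + 5)) + 29/(36*(t + 3)) - 1/(12*(t + 2)) - 17/(432*(t - 3)).
Integrate each term: A/(t−a) contributes A·log|t−a|.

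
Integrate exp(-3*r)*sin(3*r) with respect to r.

Let I denote the integral. Integrate by parts with u = sin(3*r), dv = exp(-3*r) dr, so v = -exp(-3*r)/3: I = -exp(-3*r)*sin(3*r)/3 + ∫ exp(-3*r)*cos(3*r) dr.
Apply parts again with u = cos(3*r), dv = exp(-3*r) dr: ∫ exp(-3*r)*cos(3*r) dr = -exp(-3*r)*cos(3*r)/3 − I. Substituting back brings back I: I = -exp(-3*r)*sin(3*r)/3 - exp(-3*r)*cos(3*r)/3 − I.
Solving for I: (1 + 1)·I equals the remaining terms, so I = (1/2)·(-exp(-3*r)*sin(3*r)/3 - exp(-3*r)*cos(3*r)/3).

-exp(-3*r)*sin(3*r)/6 - exp(-3*r)*cos(3*r)/6 + C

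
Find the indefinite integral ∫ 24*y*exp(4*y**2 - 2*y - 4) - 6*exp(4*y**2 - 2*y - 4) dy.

Let u = 4*y**2 - 2*y - 4, so du = (8*y - 2) dy.
Rewriting, the integral becomes 3·∫ e^u du = 3·e^u.
Substituting back, u = 4*y**2 - 2*y - 4.

3*exp(4*y**2 - 2*y - 4) + C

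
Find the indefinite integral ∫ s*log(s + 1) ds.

Use integration by parts with u = log(s + 1), dv = s ds.
Then du = 1/(s + 1) ds and v = s**2/2.

s**2*log(s + 1)/2 - s**2/4 + s/2 - log(s + 1)/2 + C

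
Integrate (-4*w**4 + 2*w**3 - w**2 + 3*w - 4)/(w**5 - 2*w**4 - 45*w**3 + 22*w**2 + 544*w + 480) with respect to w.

Factor the denominator: (w - 6)*(w - 5)*(w + 1)*(w + 4)**2.
Partial-fraction decomposition: -21887/(12150*(w + 4)) + 592/(135*(w + 4)**2) - 1/(27*(w + 1)) + 1132/(243*(w - 5)) - 341/(50*(w - 6)).
Integrate each term; A/(w−a) gives A·log|w−a|; A/(w−a)² gives −A/(w−a).

-341*log(w - 6)/50 + 1132*log(w - 5)/243 - log(w + 1)/27 - 21887*log(w + 4)/12150 - 592/(135*w + 540) + C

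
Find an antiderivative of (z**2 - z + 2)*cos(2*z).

Use integration by parts with u = z**2 - z + 2, dv = cos(2*z) dz, so v = sin(2*z)/2.
Apply parts 2 times (tabular method): alternate signs, differentiate u down to 0, integrate dv up.

z**2*sin(2*z)/2 - z*sin(2*z)/2 + z*cos(2*z)/2 + 3*sin(2*z)/4 - cos(2*z)/4 + C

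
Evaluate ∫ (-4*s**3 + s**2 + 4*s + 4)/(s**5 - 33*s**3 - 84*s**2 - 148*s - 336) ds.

Factor the denominator: (s - 7)*(s + 3)*(s + 4)*(s**2 + 4).
Partial-fraction decomposition: -4*(21*s + 41)/(689*(s**2 + 4)) + 13/(11*(s + 4)) - 109/(130*(s + 3)) - 1291/(5830*(s - 7)).
Integrate each term; A/(s−a) gives A·log|s−a|; the (Bs+D)/(s²+p²) term gives a log and an atan.

-1291*log(s - 7)/5830 - 109*log(s + 3)/130 + 13*log(s + 4)/11 - 42*log(s**2 + 4)/689 - 82*atan(s/2)/689 + C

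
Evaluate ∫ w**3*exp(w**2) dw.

Let u = w², du = 2w dw; rewrite as (1/2)∫ u^1·exp(1u) du.
Now integrate by parts 1 time.

(w**2 - 1)*exp(w**2)/2 + C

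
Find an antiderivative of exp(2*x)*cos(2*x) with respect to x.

exp(2*x)*sin(2*x)/4 + exp(2*x)*cos(2*x)/4 + C

Let I denote the integral. Integrate by parts with u = cos(2*x), dv = exp(2*x) dx, so v = exp(2*x)/2: I = exp(2*x)*cos(2*x)/2 + ∫ exp(2*x)*sin(2*x) dx.
Apply parts again with u = sin(2*x), dv = exp(2*x) dx: ∫ exp(2*x)*sin(2*x) dx = exp(2*x)*sin(2*x)/2 − I. Substituting back brings back I: I = exp(2*x)*sin(2*x)/2 + exp(2*x)*cos(2*x)/2 − I.
Solving for I: (1 + 1)·I equals the remaining terms, so I = (1/2)·(exp(2*x)*sin(2*x)/2 + exp(2*x)*cos(2*x)/2).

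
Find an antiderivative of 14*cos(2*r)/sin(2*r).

7*log(sin(2*r)) + C

Let u = sin(2*r), so du = (2*cos(2*r)) dr.
Rewriting, the integral becomes 7·∫ 1/u du = 7·log(u).
Substituting back, u = sin(2*r).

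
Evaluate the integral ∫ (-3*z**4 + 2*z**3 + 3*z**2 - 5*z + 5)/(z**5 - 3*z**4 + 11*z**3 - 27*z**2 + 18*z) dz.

5*log(z)/18 - 25*log(z - 2)/26 - log(z - 1)/5 - 619*log(z**2 + 9)/585 - 317*atan(z/3)/195 + C

Factor the denominator: z*(z - 2)*(z - 1)*(z**2 + 9).
Partial-fraction decomposition: -(1238*z + 2853)/(585*(z**2 + 9)) - 1/(5*(z - 1)) - 25/(26*(z - 2)) + 5/(18*z).
Integrate each term; A/(z−a) gives A·log|z−a|; the (Bz+D)/(z²+p²) term gives a log and an atan.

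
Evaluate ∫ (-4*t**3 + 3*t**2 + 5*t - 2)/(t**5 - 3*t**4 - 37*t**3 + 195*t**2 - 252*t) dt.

log(t)/126 - 95*log(t - 4)/22 + 1853*log(t - 3)/450 + 741*log(t + 7)/3850 - 34/(15*t - 45) + C

Factor the denominator: t*(t - 4)*(t - 3)**2*(t + 7).
Partial-fraction decomposition: 741/(3850*(t + 7)) + 1853/(450*(t - 3)) + 34/(15*(t - 3)**2) - 95/(22*(t - 4)) + 1/(126*t).
Integrate each term; A/(t−a) gives A·log|t−a|; A/(t−a)² gives −A/(t−a).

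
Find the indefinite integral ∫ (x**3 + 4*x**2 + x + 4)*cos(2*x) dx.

Use integration by parts with u = x**3 + 4*x**2 + x + 4, dv = cos(2*x) dx, so v = sin(2*x)/2.
Apply parts 3 times (tabular method): alternate signs, differentiate u down to 0, integrate dv up.

x**3*sin(2*x)/2 + 2*x**2*sin(2*x) + 3*x**2*cos(2*x)/4 - x*sin(2*x)/4 + 2*x*cos(2*x) + sin(2*x) - cos(2*x)/8 + C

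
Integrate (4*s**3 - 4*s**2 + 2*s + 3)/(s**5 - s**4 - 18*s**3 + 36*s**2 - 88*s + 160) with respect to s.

203*log(s - 4)/360 - 23*log(s - 2)/112 - 607*log(s + 5)/1827 - 61*log(s**2 + 4)/4640 + 573*atan(s/2)/2320 + C

Factor the denominator: (s - 4)*(s - 2)*(s + 5)*(s**2 + 4).
Partial-fraction decomposition: -(61*s - 1146)/(2320*(s**2 + 4)) - 607/(1827*(s + 5)) - 23/(112*(s - 2)) + 203/(360*(s - 4)).
Integrate each term; A/(s−a) gives A·log|s−a|; the (Bs+D)/(s²+p²) term gives a log and an atan.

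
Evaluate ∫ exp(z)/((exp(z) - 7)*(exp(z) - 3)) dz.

Let u = e^z, du = e^z dz.
The integral becomes ∫ du/((u-3)(u-7)); decompose into partial fractions.

log(exp(z) - 7)/4 - log(exp(z) - 3)/4 + C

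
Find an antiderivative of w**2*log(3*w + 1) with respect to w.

Use integration by parts with u = log(3*w + 1), dv = w**2 dw.
Then du = 3/(3*w + 1) dw and v = w**3/3.

w**3*log(3*w + 1)/3 - w**3/9 + w**2/18 - w/27 + log(3*w + 1)/81 + C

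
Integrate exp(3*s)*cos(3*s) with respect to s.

exp(3*s)*sin(3*s)/6 + exp(3*s)*cos(3*s)/6 + C

Let I denote the integral. Integrate by parts with u = cos(3*s), dv = exp(3*s) ds, so v = exp(3*s)/3: I = exp(3*s)*cos(3*s)/3 + ∫ exp(3*s)*sin(3*s) ds.
Apply parts again with u = sin(3*s), dv = exp(3*s) ds: ∫ exp(3*s)*sin(3*s) ds = exp(3*s)*sin(3*s)/3 − I. Substituting back brings back I: I = exp(3*s)*sin(3*s)/3 + exp(3*s)*cos(3*s)/3 − I.
Solving for I: (1 + 1)·I equals the remaining terms, so I = (1/2)·(exp(3*s)*sin(3*s)/3 + exp(3*s)*cos(3*s)/3).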